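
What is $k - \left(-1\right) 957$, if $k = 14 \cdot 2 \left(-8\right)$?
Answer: $733$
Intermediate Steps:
$k = -224$ ($k = 28 \left(-8\right) = -224$)
$k - \left(-1\right) 957 = -224 - \left(-1\right) 957 = -224 - -957 = -224 + 957 = 733$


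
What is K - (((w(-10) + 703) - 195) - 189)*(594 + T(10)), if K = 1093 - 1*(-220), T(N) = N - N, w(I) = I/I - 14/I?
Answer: -947993/5 ≈ -1.8960e+5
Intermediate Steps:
w(I) = 1 - 14/I
T(N) = 0
K = 1313 (K = 1093 + 220 = 1313)
K - (((w(-10) + 703) - 195) - 189)*(594 + T(10)) = 1313 - ((((-14 - 10)/(-10) + 703) - 195) - 189)*(594 + 0) = 1313 - (((-⅒*(-24) + 703) - 195) - 189)*594 = 1313 - (((12/5 + 703) - 195) - 189)*594 = 1313 - ((3527/5 - 195) - 189)*594 = 1313 - (2552/5 - 189)*594 = 1313 - 1607*594/5 = 1313 - 1*954558/5 = 1313 - 954558/5 = -947993/5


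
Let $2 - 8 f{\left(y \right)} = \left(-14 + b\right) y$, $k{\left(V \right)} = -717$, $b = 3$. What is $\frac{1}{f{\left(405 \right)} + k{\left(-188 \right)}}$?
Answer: $- \frac{8}{1279} \approx -0.0062549$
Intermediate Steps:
$f{\left(y \right)} = \frac{1}{4} + \frac{11 y}{8}$ ($f{\left(y \right)} = \frac{1}{4} - \frac{\left(-14 + 3\right) y}{8} = \frac{1}{4} - \frac{\left(-11\right) y}{8} = \frac{1}{4} + \frac{11 y}{8}$)
$\frac{1}{f{\left(405 \right)} + k{\left(-188 \right)}} = \frac{1}{\left(\frac{1}{4} + \frac{11}{8} \cdot 405\right) - 717} = \frac{1}{\left(\frac{1}{4} + \frac{4455}{8}\right) - 717} = \frac{1}{\frac{4457}{8} - 717} = \frac{1}{- \frac{1279}{8}} = - \frac{8}{1279}$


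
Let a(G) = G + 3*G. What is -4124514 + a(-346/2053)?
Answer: -8467628626/2053 ≈ -4.1245e+6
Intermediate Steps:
a(G) = 4*G
-4124514 + a(-346/2053) = -4124514 + 4*(-346/2053) = -4124514 - 1384/2053 = -8467628626/2053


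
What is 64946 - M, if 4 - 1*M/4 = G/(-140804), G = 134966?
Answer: 2285465964/35201 ≈ 64926.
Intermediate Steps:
M = 698182/35201 (M = 16 - 539864/(-140804) = 16 - 539864*(-1)/140804 = 16 - 4*(-67483/70402) = 16 + 134966/35201 = 698182/35201 ≈ 19.834)
64946 - M = 64946 - 1*698182/35201 = 64946 - 698182/35201 = 2285465964/35201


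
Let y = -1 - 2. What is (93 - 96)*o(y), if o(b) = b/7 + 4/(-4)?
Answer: 30/7 ≈ 4.2857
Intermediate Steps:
y = -3
o(b) = -1 + b/7 (o(b) = b*(⅐) + 4*(-¼) = b/7 - 1 = -1 + b/7)
(93 - 96)*o(y) = (93 - 96)*(-1 + (⅐)*(-3)) = -3*(-1 - 3/7) = -3*(-10/7) = 30/7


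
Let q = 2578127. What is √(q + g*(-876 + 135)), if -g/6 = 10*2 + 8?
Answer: √2702615 ≈ 1644.0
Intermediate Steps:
g = -168 (g = -6*(10*2 + 8) = -6*(20 + 8) = -6*28 = -168)
√(q + g*(-876 + 135)) = √(2578127 - 168*(-876 + 135)) = √(2578127 - 168*(-741)) = √(2578127 + 124488) = √2702615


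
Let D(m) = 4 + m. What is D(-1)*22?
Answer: 66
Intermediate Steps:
D(-1)*22 = (4 - 1)*22 = 3*22 = 66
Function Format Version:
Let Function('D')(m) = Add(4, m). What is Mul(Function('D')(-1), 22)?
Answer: 66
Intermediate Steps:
Mul(Function('D')(-1), 22) = Mul(Add(4, -1), 22) = Mul(3, 22) = 66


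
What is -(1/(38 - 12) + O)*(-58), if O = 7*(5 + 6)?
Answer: 58087/13 ≈ 4468.2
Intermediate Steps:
O = 77 (O = 7*11 = 77)
-(1/(38 - 12) + O)*(-58) = -(1/(38 - 12) + 77)*(-58) = -(1/26 + 77)*(-58) = -2003*(-58)/26 = -1*(-58087/13) = 58087/13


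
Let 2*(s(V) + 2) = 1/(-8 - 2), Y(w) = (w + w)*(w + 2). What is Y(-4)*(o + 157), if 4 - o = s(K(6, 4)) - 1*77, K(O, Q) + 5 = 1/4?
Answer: 19204/5 ≈ 3840.8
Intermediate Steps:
K(O, Q) = -19/4 (K(O, Q) = -5 + 1/4 = -19/4)
Y(w) = 2*w*(2 + w) (Y(w) = (2*w)*(2 + w) = 2*w*(2 + w))
s(V) = -41/20 (s(V) = -2 + 1/(2*(-8 - 2)) = -2 + (1/2)/(-10) = -2 + (1/2)*(-1/10) = -2 - 1/20 = -41/20)
o = 1661/20 (o = 4 - (-41/20 - 1*77) = 4 - (-41/20 - 77) = 4 - 1*(-1581/20) = 4 + 1581/20 = 1661/20 ≈ 83.050)
Y(-4)*(o + 157) = (2*(-4)*(2 - 4))*(1661/20 + 157) = (2*(-4)*(-2))*(4801/20) = 16*(4801/20) = 19204/5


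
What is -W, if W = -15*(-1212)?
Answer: -18180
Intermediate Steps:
W = 18180
-W = -1*18180 = -18180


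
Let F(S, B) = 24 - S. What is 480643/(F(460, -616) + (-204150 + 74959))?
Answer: -480643/129627 ≈ -3.7079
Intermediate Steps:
480643/(F(460, -616) + (-204150 + 74959)) = 480643/((24 - 1*460) + (-204150 + 74959)) = 480643/((24 - 460) - 129191) = 480643/(-436 - 129191) = 480643/(-129627) = 480643*(-1/129627) = -480643/129627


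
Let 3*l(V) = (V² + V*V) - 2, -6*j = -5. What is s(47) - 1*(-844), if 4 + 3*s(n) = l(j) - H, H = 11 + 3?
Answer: 135745/162 ≈ 837.93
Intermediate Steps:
j = ⅚ (j = -⅙*(-5) = ⅚ ≈ 0.83333)
H = 14
l(V) = -⅔ + 2*V²/3 (l(V) = ((V² + V*V) - 2)/3 = ((V² + V²) - 2)/3 = (2*V² - 2)/3 = (-2 + 2*V²)/3 = -⅔ + 2*V²/3)
s(n) = -983/162 (s(n) = -4/3 + ((-⅔ + 2*(⅚)²/3) - 1*14)/3 = -4/3 + ((-⅔ + (⅔)*(25/36)) - 14)/3 = -4/3 + ((-⅔ + 25/54) - 14)/3 = -4/3 + (-11/54 - 14)/3 = -4/3 + (⅓)*(-767/54) = -4/3 - 767/162 = -983/162)
s(47) - 1*(-844) = -983/162 - 1*(-844) = -983/162 + 844 = 135745/162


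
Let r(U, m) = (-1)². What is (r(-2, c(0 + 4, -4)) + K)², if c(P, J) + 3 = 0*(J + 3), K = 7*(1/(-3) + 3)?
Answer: 3481/9 ≈ 386.78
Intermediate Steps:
K = 56/3 (K = 7*(1*(-⅓) + 3) = 7*(-⅓ + 3) = 7*(8/3) = 56/3 ≈ 18.667)
c(P, J) = -3 (c(P, J) = -3 + 0*(J + 3) = -3 + 0*(3 + J) = -3 + 0 = -3)
r(U, m) = 1
(r(-2, c(0 + 4, -4)) + K)² = (1 + 56/3)² = (59/3)² = 3481/9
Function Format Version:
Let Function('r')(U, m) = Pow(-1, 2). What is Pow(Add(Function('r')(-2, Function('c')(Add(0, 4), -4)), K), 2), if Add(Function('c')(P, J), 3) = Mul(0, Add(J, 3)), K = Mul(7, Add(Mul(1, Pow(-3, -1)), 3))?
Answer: Rational(3481, 9) ≈ 386.78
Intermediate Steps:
K = Rational(56, 3) (K = Mul(7, Add(Mul(1, Rational(-1, 3)), 3)) = Mul(7, Add(Rational(-1, 3), 3)) = Mul(7, Rational(8, 3)) = Rational(56, 3) ≈ 18.667)
Function('c')(P, J) = -3 (Function('c')(P, J) = Add(-3, Mul(0, Add(J, 3))) = Add(-3, Mul(0, Add(3, J))) = Add(-3, 0) = -3)
Function('r')(U, m) = 1
Pow(Add(Function('r')(-2, Function('c')(Add(0, 4), -4)), K), 2) = Pow(Add(1, Rational(56, 3)), 2) = Pow(Rational(59, 3), 2) = Rational(3481, 9)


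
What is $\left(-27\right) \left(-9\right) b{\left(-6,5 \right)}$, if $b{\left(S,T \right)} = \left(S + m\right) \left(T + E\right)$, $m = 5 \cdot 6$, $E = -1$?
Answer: $23328$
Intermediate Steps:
$m = 30$
$b{\left(S,T \right)} = \left(-1 + T\right) \left(30 + S\right)$ ($b{\left(S,T \right)} = \left(S + 30\right) \left(T - 1\right) = \left(30 + S\right) \left(-1 + T\right) = \left(-1 + T\right) \left(30 + S\right)$)
$\left(-27\right) \left(-9\right) b{\left(-6,5 \right)} = \left(-27\right) \left(-9\right) \left(-30 - -6 + 30 \cdot 5 - 30\right) = 243 \left(-30 + 6 + 150 - 30\right) = 243 \cdot 96 = 23328$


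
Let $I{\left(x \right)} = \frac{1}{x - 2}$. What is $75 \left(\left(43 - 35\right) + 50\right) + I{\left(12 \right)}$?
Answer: $\frac{43501}{10} \approx 4350.1$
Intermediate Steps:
$I{\left(x \right)} = \frac{1}{-2 + x}$
$75 \left(\left(43 - 35\right) + 50\right) + I{\left(12 \right)} = 75 \left(\left(43 - 35\right) + 50\right) + \frac{1}{-2 + 12} = 75 \left(8 + 50\right) + \frac{1}{10} = 75 \cdot 58 + \frac{1}{10} = 4350 + \frac{1}{10} = \frac{43501}{10}$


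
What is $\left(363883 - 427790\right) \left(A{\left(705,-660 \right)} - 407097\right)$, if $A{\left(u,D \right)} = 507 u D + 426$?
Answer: $15102104163297$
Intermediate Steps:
$A{\left(u,D \right)} = 426 + 507 D u$ ($A{\left(u,D \right)} = 507 D u + 426 = 426 + 507 D u$)
$\left(363883 - 427790\right) \left(A{\left(705,-660 \right)} - 407097\right) = \left(363883 - 427790\right) \left(\left(426 + 507 \left(-660\right) 705\right) - 407097\right) = - 63907 \left(\left(426 - 235907100\right) - 407097\right) = - 63907 \left(-235906674 - 407097\right) = \left(-63907\right) \left(-236313771\right) = 15102104163297$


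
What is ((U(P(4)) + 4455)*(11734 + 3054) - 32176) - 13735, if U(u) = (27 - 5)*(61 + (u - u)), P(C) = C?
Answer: 85680125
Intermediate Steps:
U(u) = 1342 (U(u) = 22*(61 + 0) = 22*61 = 1342)
((U(P(4)) + 4455)*(11734 + 3054) - 32176) - 13735 = ((1342 + 4455)*(11734 + 3054) - 32176) - 13735 = (5797*14788 - 32176) - 13735 = (85726036 - 32176) - 13735 = 85693860 - 13735 = 85680125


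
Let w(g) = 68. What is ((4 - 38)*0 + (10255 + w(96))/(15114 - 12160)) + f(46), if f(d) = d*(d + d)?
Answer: 12511651/2954 ≈ 4235.5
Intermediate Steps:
f(d) = 2*d**2 (f(d) = d*(2*d) = 2*d**2)
((4 - 38)*0 + (10255 + w(96))/(15114 - 12160)) + f(46) = ((4 - 38)*0 + (10255 + 68)/(15114 - 12160)) + 2*46**2 = (-34*0 + 10323/2954) + 2*2116 = (0 + 10323*(1/2954)) + 4232 = (0 + 10323/2954) + 4232 = 10323/2954 + 4232 = 12511651/2954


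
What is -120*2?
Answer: -240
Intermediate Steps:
-120*2 = -20*12 = -240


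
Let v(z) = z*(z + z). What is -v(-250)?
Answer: -125000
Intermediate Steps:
v(z) = 2*z² (v(z) = z*(2*z) = 2*z²)
-v(-250) = -2*(-250)² = -2*62500 = -1*125000 = -125000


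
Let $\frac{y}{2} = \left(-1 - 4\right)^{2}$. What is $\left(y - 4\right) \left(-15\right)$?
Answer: $-690$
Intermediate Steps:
$y = 50$ ($y = 2 \left(-1 - 4\right)^{2} = 2 \left(-5\right)^{2} = 2 \cdot 25 = 50$)
$\left(y - 4\right) \left(-15\right) = \left(50 - 4\right) \left(-15\right) = 46 \left(-15\right) = -690$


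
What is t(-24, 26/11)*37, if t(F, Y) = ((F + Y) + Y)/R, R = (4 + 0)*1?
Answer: -1961/11 ≈ -178.27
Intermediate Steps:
R = 4 (R = 4*1 = 4)
t(F, Y) = Y/2 + F/4 (t(F, Y) = ((F + Y) + Y)/4 = (F + 2*Y)*(¼) = Y/2 + F/4)
t(-24, 26/11)*37 = ((26/11)/2 + (¼)*(-24))*37 = ((26*(1/11))/2 - 6)*37 = ((½)*(26/11) - 6)*37 = (13/11 - 6)*37 = -53/11*37 = -1961/11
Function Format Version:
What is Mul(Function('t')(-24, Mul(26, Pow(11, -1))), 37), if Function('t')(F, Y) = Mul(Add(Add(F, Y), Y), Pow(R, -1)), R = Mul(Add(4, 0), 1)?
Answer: Rational(-1961, 11) ≈ -178.27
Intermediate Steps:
R = 4 (R = Mul(4, 1) = 4)
Function('t')(F, Y) = Add(Mul(Rational(1, 2), Y), Mul(Rational(1, 4), F)) (Function('t')(F, Y) = Mul(Add(Add(F, Y), Y), Pow(4, -1)) = Mul(Add(F, Mul(2, Y)), Rational(1, 4)) = Add(Mul(Rational(1, 2), Y), Mul(Rational(1, 4), F)))
Mul(Function('t')(-24, Mul(26, Pow(11, -1))), 37) = Mul(Add(Mul(Rational(1, 2), Mul(26, Pow(11, -1))), Mul(Rational(1, 4), -24)), 37) = Mul(Add(Mul(Rational(1, 2), Mul(26, Rational(1, 11))), -6), 37) = Mul(Add(Mul(Rational(1, 2), Rational(26, 11)), -6), 37) = Mul(Add(Rational(13, 11), -6), 37) = Mul(Rational(-53, 11), 37) = Rational(-1961, 11)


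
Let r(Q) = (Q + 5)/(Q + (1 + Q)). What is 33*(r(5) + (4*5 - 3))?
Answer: 591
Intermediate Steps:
r(Q) = (5 + Q)/(1 + 2*Q)
33*(r(5) + (4*5 - 3)) = 33*((5 + 5)/(1 + 2*5) + (4*5 - 3)) = 33*(10/(1 + 10) + (20 - 3)) = 33*(10/11 + 17) = 33*(197/11) = 591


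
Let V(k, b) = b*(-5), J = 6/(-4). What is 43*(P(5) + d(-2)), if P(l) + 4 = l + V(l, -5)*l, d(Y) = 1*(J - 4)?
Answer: 10363/2 ≈ 5181.5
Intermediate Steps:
J = -3/2 (J = 6*(-¼) = -3/2 ≈ -1.5000)
V(k, b) = -5*b
d(Y) = -11/2 (d(Y) = 1*(-3/2 - 4) = 1*(-11/2) = -11/2)
P(l) = -4 + 26*l (P(l) = -4 + (l + (-5*(-5))*l) = -4 + (l + 25*l) = -4 + 26*l)
43*(P(5) + d(-2)) = 43*((-4 + 26*5) - 11/2) = 43*((-4 + 130) - 11/2) = 43*(126 - 11/2) = 43*(241/2) = 10363/2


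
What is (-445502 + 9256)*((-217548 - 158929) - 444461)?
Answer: 358130918748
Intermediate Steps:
(-445502 + 9256)*((-217548 - 158929) - 444461) = -436246*(-376477 - 444461) = -436246*(-820938) = 358130918748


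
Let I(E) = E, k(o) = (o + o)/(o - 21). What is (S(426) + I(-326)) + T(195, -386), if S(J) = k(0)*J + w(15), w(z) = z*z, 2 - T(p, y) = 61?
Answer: -160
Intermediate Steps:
k(o) = 2*o/(-21 + o) (k(o) = (2*o)/(-21 + o) = 2*o/(-21 + o))
T(p, y) = -59 (T(p, y) = 2 - 1*61 = 2 - 61 = -59)
w(z) = z**2
S(J) = 225 (S(J) = (2*0/(-21 + 0))*J + 15**2 = (2*0/(-21))*J + 225 = (2*0*(-1/21))*J + 225 = 0*J + 225 = 0 + 225 = 225)
(S(426) + I(-326)) + T(195, -386) = (225 - 326) - 59 = -101 - 59 = -160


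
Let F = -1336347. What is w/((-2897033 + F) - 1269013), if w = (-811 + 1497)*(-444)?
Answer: 101528/1834131 ≈ 0.055355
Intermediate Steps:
w = -304584 (w = 686*(-444) = -304584)
w/((-2897033 + F) - 1269013) = -304584/((-2897033 - 1336347) - 1269013) = -304584/(-4233380 - 1269013) = -304584/(-5502393) = -304584*(-1/5502393) = 101528/1834131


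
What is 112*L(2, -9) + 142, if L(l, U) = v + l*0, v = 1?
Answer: 254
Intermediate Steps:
L(l, U) = 1 (L(l, U) = 1 + l*0 = 1 + 0 = 1)
112*L(2, -9) + 142 = 112*1 + 142 = 112 + 142 = 254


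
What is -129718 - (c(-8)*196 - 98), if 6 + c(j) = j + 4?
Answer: -127660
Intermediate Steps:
c(j) = -2 + j (c(j) = -6 + (j + 4) = -6 + (4 + j) = -2 + j)
-129718 - (c(-8)*196 - 98) = -129718 - ((-2 - 8)*196 - 98) = -129718 - (-10*196 - 98) = -129718 - (-1960 - 98) = -129718 - 1*(-2058) = -129718 + 2058 = -127660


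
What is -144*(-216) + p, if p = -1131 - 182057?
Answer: -152084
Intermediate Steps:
p = -183188
-144*(-216) + p = -144*(-216) - 183188 = 31104 - 183188 = -152084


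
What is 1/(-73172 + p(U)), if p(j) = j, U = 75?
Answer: -1/73097 ≈ -1.3680e-5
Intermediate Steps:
1/(-73172 + p(U)) = 1/(-73172 + 75) = 1/(-73097) = -1/73097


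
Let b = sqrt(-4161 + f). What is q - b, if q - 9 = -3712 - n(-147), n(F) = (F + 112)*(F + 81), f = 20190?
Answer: -6013 - 3*sqrt(1781) ≈ -6139.6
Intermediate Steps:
n(F) = (81 + F)*(112 + F) (n(F) = (112 + F)*(81 + F) = (81 + F)*(112 + F))
q = -6013 (q = 9 + (-3712 - (9072 + (-147)**2 + 193*(-147))) = 9 + (-3712 - (9072 + 21609 - 28371)) = 9 + (-3712 - 1*2310) = 9 + (-3712 - 2310) = 9 - 6022 = -6013)
b = 3*sqrt(1781) (b = sqrt(-4161 + 20190) = sqrt(16029) = 3*sqrt(1781) ≈ 126.61)
q - b = -6013 - 3*sqrt(1781)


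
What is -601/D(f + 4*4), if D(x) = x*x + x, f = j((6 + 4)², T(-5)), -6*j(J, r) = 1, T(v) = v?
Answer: -21636/9595 ≈ -2.2549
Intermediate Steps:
j(J, r) = -⅙ (j(J, r) = -⅙*1 = -⅙)
f = -⅙ ≈ -0.16667
D(x) = x + x² (D(x) = x² + x = x + x²)
-601/D(f + 4*4) = -601*1/((1 + (-⅙ + 4*4))*(-⅙ + 4*4)) = -601*1/((1 + (-⅙ + 16))*(-⅙ + 16)) = -601*6/(95*(1 + 95/6)) = -601/((95/6)*(101/6)) = -601/9595/36 = -601*36/9595 = -21636/9595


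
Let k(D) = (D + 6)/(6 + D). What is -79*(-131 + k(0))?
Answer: 10270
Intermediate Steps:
k(D) = 1 (k(D) = (6 + D)/(6 + D) = 1)
-79*(-131 + k(0)) = -79*(-131 + 1) = -79*(-130) = 10270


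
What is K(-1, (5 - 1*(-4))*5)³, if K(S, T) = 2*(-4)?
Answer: -512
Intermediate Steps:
K(S, T) = -8
K(-1, (5 - 1*(-4))*5)³ = (-8)³ = -512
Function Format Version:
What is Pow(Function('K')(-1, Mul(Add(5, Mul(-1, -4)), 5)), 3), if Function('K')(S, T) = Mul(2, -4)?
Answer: -512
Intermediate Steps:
Function('K')(S, T) = -8
Pow(Function('K')(-1, Mul(Add(5, Mul(-1, -4)), 5)), 3) = Pow(-8, 3) = -512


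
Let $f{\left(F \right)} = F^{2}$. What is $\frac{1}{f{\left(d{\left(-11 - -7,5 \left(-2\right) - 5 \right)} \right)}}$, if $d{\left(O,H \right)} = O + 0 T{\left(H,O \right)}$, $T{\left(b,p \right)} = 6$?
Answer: $\frac{1}{16} \approx 0.0625$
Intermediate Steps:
$d{\left(O,H \right)} = O$ ($d{\left(O,H \right)} = O + 0 \cdot 6 = O + 0 = O$)
$\frac{1}{f{\left(d{\left(-11 - -7,5 \left(-2\right) - 5 \right)} \right)}} = \frac{1}{\left(-11 - -7\right)^{2}} = \frac{1}{\left(-11 + 7\right)^{2}} = \frac{1}{\left(-4\right)^{2}} = \frac{1}{16}$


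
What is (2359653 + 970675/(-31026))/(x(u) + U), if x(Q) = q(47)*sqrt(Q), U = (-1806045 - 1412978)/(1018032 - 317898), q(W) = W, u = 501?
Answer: 27499333627898398859641/2805188313226469454025 + 281110531723770170824566*sqrt(501)/2805188313226469454025 ≈ 2252.8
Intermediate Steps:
U = -3219023/700134 ≈ -4.5977
x(Q) = 47*sqrt(Q)
(2359653 + 970675/(-31026))/(x(u) + U) = (2359653 + 970675/(-31026))/(47*sqrt(501) - 3219023/700134) = (2359653 + 970675*(-1/31026))/(-3219023/700134 + 47*sqrt(501)) = (2359653 - 970675/31026)/(-3219023/700134 + 47*sqrt(501)) = 73209623303/(31026*(-3219023/700134 + 47*sqrt(501)))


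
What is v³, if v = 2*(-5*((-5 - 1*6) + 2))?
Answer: 729000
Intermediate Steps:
v = 90 (v = 2*(-5*((-5 - 6) + 2)) = 2*(-5*(-11 + 2)) = 2*(-5*(-9)) = 2*45 = 90)
v³ = 90³ = 729000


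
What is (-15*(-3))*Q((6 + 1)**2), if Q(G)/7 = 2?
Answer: 630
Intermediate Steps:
Q(G) = 14 (Q(G) = 7*2 = 14)
(-15*(-3))*Q((6 + 1)**2) = -15*(-3)*14 = 45*14 = 630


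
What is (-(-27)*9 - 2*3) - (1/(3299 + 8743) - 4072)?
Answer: 51888977/12042 ≈ 4309.0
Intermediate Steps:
(-(-27)*9 - 2*3) - (1/(3299 + 8743) - 4072) = (-3*(-81) - 6) - (1/12042 - 4072) = (243 - 6) - (1/12042 - 4072) = 237 - 1*(-49035023/12042) = 237 + 49035023/12042 = 51888977/12042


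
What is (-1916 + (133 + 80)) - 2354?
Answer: -4057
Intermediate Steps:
(-1916 + (133 + 80)) - 2354 = (-1916 + 213) - 2354 = -1703 - 2354 = -4057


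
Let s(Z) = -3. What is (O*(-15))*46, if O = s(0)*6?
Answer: 12420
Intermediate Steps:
O = -18 (O = -3*6 = -18)
(O*(-15))*46 = -18*(-15)*46 = 270*46 = 12420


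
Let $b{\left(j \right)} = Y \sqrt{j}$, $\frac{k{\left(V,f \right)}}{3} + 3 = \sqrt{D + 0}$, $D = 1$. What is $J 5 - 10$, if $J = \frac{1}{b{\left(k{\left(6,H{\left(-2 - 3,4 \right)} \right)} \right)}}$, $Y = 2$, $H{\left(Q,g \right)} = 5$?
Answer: $-10 - \frac{5 i \sqrt{6}}{12} \approx -10.0 - 1.0206 i$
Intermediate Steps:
$k{\left(V,f \right)} = -6$ ($k{\left(V,f \right)} = -9 + 3 \sqrt{1 + 0} = -9 + 3 \sqrt{1} = -9 + 3 \cdot 1 = -9 + 3 = -6$)
$b{\left(j \right)} = 2 \sqrt{j}$
$J = - \frac{i \sqrt{6}}{12}$ ($J = \frac{1}{2 \sqrt{-6}} = \frac{1}{2 i \sqrt{6}} = - \frac{i \sqrt{6}}{12} \approx - 0.20412 i$)
$J 5 - 10 = - \frac{i \sqrt{6}}{12} \cdot 5 - 10 = - \frac{5 i \sqrt{6}}{12} - 10 = -10 - \frac{5 i \sqrt{6}}{12}$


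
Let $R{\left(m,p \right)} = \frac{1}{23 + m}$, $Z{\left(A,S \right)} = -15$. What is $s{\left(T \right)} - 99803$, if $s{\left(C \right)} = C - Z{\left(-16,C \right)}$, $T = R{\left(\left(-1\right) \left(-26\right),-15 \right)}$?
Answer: $- \frac{4889611}{49} \approx -99788.0$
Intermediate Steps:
$T = \frac{1}{49}$ ($T = \frac{1}{23 - -26} = \frac{1}{23 + 26} = \frac{1}{49} \approx 0.020408$)
$s{\left(C \right)} = 15 + C$ ($s{\left(C \right)} = C - -15 = C + 15 = 15 + C$)
$s{\left(T \right)} - 99803 = \left(15 + \frac{1}{49}\right) - 99803 = \frac{736}{49} - 99803 = - \frac{4889611}{49}$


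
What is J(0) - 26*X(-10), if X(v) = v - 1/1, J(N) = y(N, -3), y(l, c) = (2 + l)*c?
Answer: 280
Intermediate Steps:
y(l, c) = c*(2 + l)
J(N) = -6 - 3*N (J(N) = -3*(2 + N) = -6 - 3*N)
X(v) = -1 + v (X(v) = v - 1*1 = v - 1 = -1 + v)
J(0) - 26*X(-10) = (-6 - 3*0) - 26*(-1 - 10) = (-6 + 0) - 26*(-11) = -6 + 286 = 280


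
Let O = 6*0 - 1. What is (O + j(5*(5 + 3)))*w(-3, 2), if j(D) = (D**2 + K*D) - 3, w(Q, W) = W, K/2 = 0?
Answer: 3192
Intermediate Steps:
K = 0 (K = 2*0 = 0)
O = -1 (O = 0 - 1 = -1)
j(D) = -3 + D**2 (j(D) = (D**2 + 0*D) - 3 = (D**2 + 0) - 3 = D**2 - 3 = -3 + D**2)
(O + j(5*(5 + 3)))*w(-3, 2) = (-1 + (-3 + (5*(5 + 3))**2))*2 = (-1 + (-3 + (5*8)**2))*2 = (-1 + (-3 + 40**2))*2 = (-1 + (-3 + 1600))*2 = (-1 + 1597)*2 = 1596*2 = 3192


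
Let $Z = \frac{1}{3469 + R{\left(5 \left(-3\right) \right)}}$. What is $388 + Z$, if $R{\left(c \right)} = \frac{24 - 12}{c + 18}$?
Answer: $\frac{1347525}{3473} \approx 388.0$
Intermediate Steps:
$R{\left(c \right)} = \frac{12}{18 + c}$
$Z = \frac{1}{3473}$ ($Z = \frac{1}{3469 + \frac{12}{18 + 5 \left(-3\right)}} = \frac{1}{3469 + \frac{12}{18 - 15}} = \frac{1}{3469 + \frac{12}{3}} = \frac{1}{3469 + 12 \cdot \frac{1}{3}} = \frac{1}{3469 + 4} = \frac{1}{3473} \approx 0.00028794$)
$388 + Z = 388 + \frac{1}{3473} = \frac{1347525}{3473}$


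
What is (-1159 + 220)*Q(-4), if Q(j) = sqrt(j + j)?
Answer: -1878*I*sqrt(2) ≈ -2655.9*I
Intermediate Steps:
Q(j) = sqrt(2)*sqrt(j) (Q(j) = sqrt(2*j) = sqrt(2)*sqrt(j))
(-1159 + 220)*Q(-4) = (-1159 + 220)*(sqrt(2)*sqrt(-4)) = -939*sqrt(2)*2*I = -1878*I*sqrt(2)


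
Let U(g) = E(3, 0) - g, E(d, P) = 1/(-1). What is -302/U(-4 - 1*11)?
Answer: -151/7 ≈ -21.571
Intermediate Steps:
E(d, P) = -1
U(g) = -1 - g
-302/U(-4 - 1*11) = -302/(-1 - (-4 - 1*11)) = -302/(-1 - (-4 - 11)) = -302/(-1 - 1*(-15)) = -302/(-1 + 15) = -302/14 = -302*1/14 = -151/7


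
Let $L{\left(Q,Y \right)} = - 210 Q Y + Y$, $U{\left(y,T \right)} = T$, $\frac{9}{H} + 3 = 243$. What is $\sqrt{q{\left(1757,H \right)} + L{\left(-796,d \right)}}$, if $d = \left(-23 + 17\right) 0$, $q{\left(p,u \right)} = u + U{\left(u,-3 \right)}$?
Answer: $\frac{i \sqrt{1185}}{20} \approx 1.7212 i$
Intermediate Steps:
$H = \frac{3}{80}$ ($H = \frac{9}{-3 + 243} = \frac{9}{240} = 9 \cdot \frac{1}{240} = \frac{3}{80} \approx 0.0375$)
$q{\left(p,u \right)} = -3 + u$ ($q{\left(p,u \right)} = u - 3 = -3 + u$)
$d = 0$ ($d = \left(-6\right) 0 = 0$)
$L{\left(Q,Y \right)} = Y - 210 Q Y$ ($L{\left(Q,Y \right)} = - 210 Q Y + Y = Y - 210 Q Y$)
$\sqrt{q{\left(1757,H \right)} + L{\left(-796,d \right)}} = \sqrt{\left(-3 + \frac{3}{80}\right) + 0 \left(1 - -167160\right)} = \sqrt{- \frac{237}{80} + 0 \left(1 + 167160\right)} = \sqrt{- \frac{237}{80} + 0 \cdot 167161} = \sqrt{- \frac{237}{80} + 0} = \sqrt{- \frac{237}{80}} = \frac{i \sqrt{1185}}{20}$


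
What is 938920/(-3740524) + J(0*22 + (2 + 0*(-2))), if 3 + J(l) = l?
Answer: -1169861/935131 ≈ -1.2510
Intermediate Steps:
J(l) = -3 + l
938920/(-3740524) + J(0*22 + (2 + 0*(-2))) = 938920/(-3740524) + (-3 + (0*22 + (2 + 0*(-2)))) = 938920*(-1/3740524) + (-3 + (0 + (2 + 0))) = -234730/935131 + (-3 + (0 + 2)) = -234730/935131 + (-3 + 2) = -234730/935131 - 1 = -1169861/935131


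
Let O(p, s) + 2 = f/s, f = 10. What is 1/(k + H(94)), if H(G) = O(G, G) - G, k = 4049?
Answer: 47/185796 ≈ 0.00025297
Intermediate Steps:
O(p, s) = -2 + 10/s
H(G) = -2 - G + 10/G (H(G) = (-2 + 10/G) - G = -2 - G + 10/G)
1/(k + H(94)) = 1/(4049 + (-2 - 1*94 + 10/94)) = 1/(4049 + (-2 - 94 + 10*(1/94))) = 1/(4049 + (-2 - 94 + 5/47)) = 1/(4049 - 4507/47) = 1/(185796/47) = 47/185796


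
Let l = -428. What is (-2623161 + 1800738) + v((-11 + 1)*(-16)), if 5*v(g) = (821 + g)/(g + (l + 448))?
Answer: -82242191/100 ≈ -8.2242e+5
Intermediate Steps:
v(g) = (821 + g)/(5*(20 + g)) (v(g) = ((821 + g)/(g + (-428 + 448)))/5 = ((821 + g)/(g + 20))/5 = ((821 + g)/(20 + g))/5 = (821 + g)/(5*(20 + g)))
(-2623161 + 1800738) + v((-11 + 1)*(-16)) = (-2623161 + 1800738) + (821 + (-11 + 1)*(-16))/(5*(20 + (-11 + 1)*(-16))) = -822423 + (821 - 10*(-16))/(5*(20 - 10*(-16))) = -822423 + (821 + 160)/(5*(20 + 160)) = -822423 + (1/5)*981/180 = -822423 + (1/5)*(1/180)*981 = -822423 + 109/100 = -82242191/100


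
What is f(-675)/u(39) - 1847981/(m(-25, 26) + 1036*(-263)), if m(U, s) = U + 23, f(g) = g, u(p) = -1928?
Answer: 1873412309/262661080 ≈ 7.1324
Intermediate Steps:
m(U, s) = 23 + U
f(-675)/u(39) - 1847981/(m(-25, 26) + 1036*(-263)) = -675/(-1928) - 1847981/((23 - 25) + 1036*(-263)) = -675*(-1/1928) - 1847981/(-2 - 272468) = 675/1928 - 1847981/(-272470) = 675/1928 - 1847981*(-1/272470) = 675/1928 + 1847981/272470 = 1873412309/262661080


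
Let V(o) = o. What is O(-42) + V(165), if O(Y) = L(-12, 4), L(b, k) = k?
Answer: 169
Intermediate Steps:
O(Y) = 4
O(-42) + V(165) = 4 + 165 = 169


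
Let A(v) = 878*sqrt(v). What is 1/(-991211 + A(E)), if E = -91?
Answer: -76247/75582261305 - 878*I*sqrt(91)/982569396965 ≈ -1.0088e-6 - 8.5242e-9*I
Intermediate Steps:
1/(-991211 + A(E)) = 1/(-991211 + 878*sqrt(-91)) = 1/(-991211 + 878*(I*sqrt(91))) = 1/(-991211 + 878*I*sqrt(91))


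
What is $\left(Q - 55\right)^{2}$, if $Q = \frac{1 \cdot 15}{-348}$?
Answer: $\frac{40768225}{13456} \approx 3029.7$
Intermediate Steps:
$Q = - \frac{5}{116}$ ($Q = 15 \left(- \frac{1}{348}\right) = - \frac{5}{116} \approx -0.043103$)
$\left(Q - 55\right)^{2} = \left(- \frac{5}{116} - 55\right)^{2} = \left(- \frac{6385}{116}\right)^{2} = \frac{40768225}{13456}$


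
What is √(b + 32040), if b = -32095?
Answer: I*√55 ≈ 7.4162*I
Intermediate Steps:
√(b + 32040) = √(-32095 + 32040) = √(-55) = I*√55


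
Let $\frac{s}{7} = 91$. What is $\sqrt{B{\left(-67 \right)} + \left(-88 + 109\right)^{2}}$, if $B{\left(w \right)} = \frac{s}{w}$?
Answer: $\frac{7 \sqrt{39530}}{67} \approx 20.772$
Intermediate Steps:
$s = 637$ ($s = 7 \cdot 91 = 637$)
$B{\left(w \right)} = \frac{637}{w}$
$\sqrt{B{\left(-67 \right)} + \left(-88 + 109\right)^{2}} = \sqrt{\frac{637}{-67} + \left(-88 + 109\right)^{2}} = \sqrt{637 \left(- \frac{1}{67}\right) + 21^{2}} = \sqrt{- \frac{637}{67} + 441} = \sqrt{\frac{28910}{67}} = \frac{7 \sqrt{39530}}{67}$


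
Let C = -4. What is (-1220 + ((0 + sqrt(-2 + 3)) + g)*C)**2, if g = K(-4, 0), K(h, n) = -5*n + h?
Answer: 1459264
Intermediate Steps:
K(h, n) = h - 5*n
g = -4 (g = -4 - 5*0 = -4 + 0 = -4)
(-1220 + ((0 + sqrt(-2 + 3)) + g)*C)**2 = (-1220 + ((0 + sqrt(-2 + 3)) - 4)*(-4))**2 = (-1220 + ((0 + sqrt(1)) - 4)*(-4))**2 = (-1220 + ((0 + 1) - 4)*(-4))**2 = (-1220 + (1 - 4)*(-4))**2 = (-1220 - 3*(-4))**2 = (-1220 + 12)**2 = (-1208)**2 = 1459264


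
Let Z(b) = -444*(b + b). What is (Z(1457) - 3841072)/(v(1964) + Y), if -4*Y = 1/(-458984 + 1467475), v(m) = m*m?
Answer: -20713953336032/15560193201343 ≈ -1.3312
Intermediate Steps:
Z(b) = -888*b
v(m) = m**2
Y = -1/4033964 (Y = -1/(4*(-458984 + 1467475)) = -1/4/1008491 = -1/4*1/1008491 = -1/4033964 ≈ -2.4790e-7)
(Z(1457) - 3841072)/(v(1964) + Y) = (-888*1457 - 3841072)/(1964**2 - 1/4033964) = (-1293816 - 3841072)/(3857296 - 1/4033964) = -5134888/15560193201343/4033964 = -5134888*4033964/15560193201343 = -20713953336032/15560193201343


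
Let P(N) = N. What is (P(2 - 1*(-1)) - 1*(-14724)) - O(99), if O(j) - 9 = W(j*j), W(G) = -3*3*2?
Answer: 14736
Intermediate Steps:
W(G) = -18 (W(G) = -9*2 = -18)
O(j) = -9 (O(j) = 9 - 18 = -9)
(P(2 - 1*(-1)) - 1*(-14724)) - O(99) = ((2 - 1*(-1)) - 1*(-14724)) - 1*(-9) = ((2 + 1) + 14724) + 9 = (3 + 14724) + 9 = 14727 + 9 = 14736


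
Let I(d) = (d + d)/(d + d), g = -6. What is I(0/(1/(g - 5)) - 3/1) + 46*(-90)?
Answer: -4139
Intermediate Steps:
I(d) = 1 (I(d) = (2*d)/((2*d)) = (2*d)*(1/(2*d)) = 1)
I(0/(1/(g - 5)) - 3/1) + 46*(-90) = 1 + 46*(-90) = 1 - 4140 = -4139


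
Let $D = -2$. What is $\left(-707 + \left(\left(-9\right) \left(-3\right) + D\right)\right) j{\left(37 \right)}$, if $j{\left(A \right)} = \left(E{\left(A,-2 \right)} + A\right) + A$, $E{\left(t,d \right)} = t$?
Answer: $-75702$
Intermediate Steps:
$j{\left(A \right)} = 3 A$ ($j{\left(A \right)} = \left(A + A\right) + A = 2 A + A = 3 A$)
$\left(-707 + \left(\left(-9\right) \left(-3\right) + D\right)\right) j{\left(37 \right)} = \left(-707 - -25\right) 3 \cdot 37 = \left(-707 + \left(27 - 2\right)\right) 111 = \left(-707 + 25\right) 111 = \left(-682\right) 111 = -75702$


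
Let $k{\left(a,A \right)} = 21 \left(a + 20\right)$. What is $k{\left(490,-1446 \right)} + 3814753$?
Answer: $3825463$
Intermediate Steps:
$k{\left(a,A \right)} = 420 + 21 a$ ($k{\left(a,A \right)} = 21 \left(20 + a\right) = 420 + 21 a$)
$k{\left(490,-1446 \right)} + 3814753 = \left(420 + 21 \cdot 490\right) + 3814753 = \left(420 + 10290\right) + 3814753 = 10710 + 3814753 = 3825463$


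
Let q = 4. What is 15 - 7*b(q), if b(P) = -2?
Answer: 29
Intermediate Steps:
15 - 7*b(q) = 15 - 7*(-2) = 15 + 14 = 29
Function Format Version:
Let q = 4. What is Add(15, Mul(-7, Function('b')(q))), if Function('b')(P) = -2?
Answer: 29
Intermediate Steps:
Add(15, Mul(-7, Function('b')(q))) = Add(15, Mul(-7, -2)) = Add(15, 14) = 29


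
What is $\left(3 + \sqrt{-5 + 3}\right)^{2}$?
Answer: $\left(3 + i \sqrt{2}\right)^{2} \approx 7.0 + 8.4853 i$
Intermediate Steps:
$\left(3 + \sqrt{-5 + 3}\right)^{2} = \left(3 + \sqrt{-2}\right)^{2} = \left(3 + i \sqrt{2}\right)^{2}$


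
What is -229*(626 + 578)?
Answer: -275716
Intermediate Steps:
-229*(626 + 578) = -229*1204 = -275716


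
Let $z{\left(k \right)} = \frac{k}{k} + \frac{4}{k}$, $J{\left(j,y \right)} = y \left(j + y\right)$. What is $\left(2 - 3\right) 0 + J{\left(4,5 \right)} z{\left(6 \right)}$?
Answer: $75$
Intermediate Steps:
$z{\left(k \right)} = 1 + \frac{4}{k}$
$\left(2 - 3\right) 0 + J{\left(4,5 \right)} z{\left(6 \right)} = \left(2 - 3\right) 0 + 5 \left(4 + 5\right) \frac{4 + 6}{6} = \left(-1\right) 0 + 5 \cdot 9 \cdot \frac{1}{6} \cdot 10 = 0 + 45 \cdot \frac{5}{3} = 0 + 75 = 75$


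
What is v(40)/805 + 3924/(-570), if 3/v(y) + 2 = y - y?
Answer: -42129/6118 ≈ -6.8861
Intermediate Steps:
v(y) = -3/2 (v(y) = 3/(-2 + (y - y)) = 3/(-2 + 0) = 3/(-2) = 3*(-½) = -3/2)
v(40)/805 + 3924/(-570) = -3/2/805 + 3924/(-570) = -3/2*1/805 + 3924*(-1/570) = -3/1610 - 654/95 = -42129/6118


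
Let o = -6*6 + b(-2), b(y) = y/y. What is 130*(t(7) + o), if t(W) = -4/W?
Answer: -32370/7 ≈ -4624.3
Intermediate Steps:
b(y) = 1
o = -35 (o = -6*6 + 1 = -36 + 1 = -35)
130*(t(7) + o) = 130*(-4/7 - 35) = 130*(-249/7) = -32370/7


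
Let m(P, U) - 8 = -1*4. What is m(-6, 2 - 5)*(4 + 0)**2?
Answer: 64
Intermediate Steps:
m(P, U) = 4 (m(P, U) = 8 - 1*4 = 8 - 4 = 4)
m(-6, 2 - 5)*(4 + 0)**2 = 4*(4 + 0)**2 = 4*4**2 = 4*16 = 64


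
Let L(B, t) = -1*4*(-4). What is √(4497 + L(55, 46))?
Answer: √4513 ≈ 67.179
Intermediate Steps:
L(B, t) = 16 (L(B, t) = -4*(-4) = 16)
√(4497 + L(55, 46)) = √(4497 + 16) = √4513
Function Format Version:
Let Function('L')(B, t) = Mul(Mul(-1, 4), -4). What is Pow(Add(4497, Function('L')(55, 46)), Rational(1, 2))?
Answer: Pow(4513, Rational(1, 2)) ≈ 67.179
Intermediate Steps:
Function('L')(B, t) = 16 (Function('L')(B, t) = Mul(-4, -4) = 16)
Pow(Add(4497, Function('L')(55, 46)), Rational(1, 2)) = Pow(Add(4497, 16), Rational(1, 2)) = Pow(4513, Rational(1, 2))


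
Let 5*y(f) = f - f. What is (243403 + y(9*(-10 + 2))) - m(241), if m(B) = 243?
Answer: 243160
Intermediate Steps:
y(f) = 0 (y(f) = (f - f)/5 = (1/5)*0 = 0)
(243403 + y(9*(-10 + 2))) - m(241) = (243403 + 0) - 1*243 = 243403 - 243 = 243160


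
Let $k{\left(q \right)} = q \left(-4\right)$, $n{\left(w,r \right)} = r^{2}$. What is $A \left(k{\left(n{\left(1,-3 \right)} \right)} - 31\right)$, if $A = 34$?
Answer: $-2278$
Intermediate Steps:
$k{\left(q \right)} = - 4 q$
$A \left(k{\left(n{\left(1,-3 \right)} \right)} - 31\right) = 34 \left(- 4 \left(-3\right)^{2} - 31\right) = 34 \left(\left(-4\right) 9 - 31\right) = 34 \left(-36 - 31\right) = 34 \left(-67\right) = -2278$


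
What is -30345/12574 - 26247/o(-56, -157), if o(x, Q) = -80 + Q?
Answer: 107612671/993346 ≈ 108.33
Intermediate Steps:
-30345/12574 - 26247/o(-56, -157) = -30345/12574 - 26247/(-80 - 157) = -30345*1/12574 - 26247/(-237) = -30345/12574 - 26247*(-1/237) = -30345/12574 + 8749/79 = 107612671/993346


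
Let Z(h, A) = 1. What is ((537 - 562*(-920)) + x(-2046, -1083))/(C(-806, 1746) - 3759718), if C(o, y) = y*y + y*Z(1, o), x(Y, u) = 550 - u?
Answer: -259605/354728 ≈ -0.73184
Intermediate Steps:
C(o, y) = y + y² (C(o, y) = y*y + y*1 = y² + y = y + y²)
((537 - 562*(-920)) + x(-2046, -1083))/(C(-806, 1746) - 3759718) = ((537 - 562*(-920)) + (550 - 1*(-1083)))/(1746*(1 + 1746) - 3759718) = ((537 + 517040) + (550 + 1083))/(1746*1747 - 3759718) = (517577 + 1633)/(3050262 - 3759718) = 519210/(-709456) = 519210*(-1/709456) = -259605/354728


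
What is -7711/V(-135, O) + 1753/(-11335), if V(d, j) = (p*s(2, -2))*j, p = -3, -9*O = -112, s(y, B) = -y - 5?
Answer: -263586907/8886640 ≈ -29.661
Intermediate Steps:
s(y, B) = -5 - y
O = 112/9 (O = -1/9*(-112) = 112/9 ≈ 12.444)
V(d, j) = 21*j (V(d, j) = (-3*(-5 - 1*2))*j = (-3*(-5 - 2))*j = (-3*(-7))*j = 21*j)
-7711/V(-135, O) + 1753/(-11335) = -7711/(21*(112/9)) + 1753/(-11335) = -7711/784/3 + 1753*(-1/11335) = -7711*3/784 - 1753/11335 = -23133/784 - 1753/11335 = -263586907/8886640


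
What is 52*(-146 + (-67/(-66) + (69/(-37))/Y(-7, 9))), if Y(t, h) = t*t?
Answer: -451181926/59829 ≈ -7541.2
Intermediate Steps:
Y(t, h) = t²
52*(-146 + (-67/(-66) + (69/(-37))/Y(-7, 9))) = 52*(-146 + (-67/(-66) + (69/(-37))/((-7)²))) = 52*(-146 + (-67*(-1/66) + (69*(-1/37))/49)) = 52*(-146 + (67/66 - 69/37*1/49)) = 52*(-146 + (67/66 - 69/1813)) = 52*(-146 + 116917/119658) = 52*(-17353151/119658) = -451181926/59829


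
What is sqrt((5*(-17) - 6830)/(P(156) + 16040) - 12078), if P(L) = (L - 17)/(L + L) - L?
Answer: 3*I*sqrt(32962601154472518)/4955947 ≈ 109.9*I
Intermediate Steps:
P(L) = -L + (-17 + L)/(2*L) (P(L) = (-17 + L)/((2*L)) - L = (-17 + L)*(1/(2*L)) - L = (-17 + L)/(2*L) - L = -L + (-17 + L)/(2*L))
sqrt((5*(-17) - 6830)/(P(156) + 16040) - 12078) = sqrt((5*(-17) - 6830)/((1/2 - 1*156 - 17/2/156) + 16040) - 12078) = sqrt((-85 - 6830)/((1/2 - 156 - 17/2*1/156) + 16040) - 12078) = sqrt(-6915/((1/2 - 156 - 17/312) + 16040) - 12078) = sqrt(-6915/(-48533/312 + 16040) - 12078) = sqrt(-6915/4955947/312 - 12078) = sqrt(-6915*312/4955947 - 12078) = sqrt(-2157480/4955947 - 12078) = sqrt(-59860085346/4955947) = 3*I*sqrt(32962601154472518)/4955947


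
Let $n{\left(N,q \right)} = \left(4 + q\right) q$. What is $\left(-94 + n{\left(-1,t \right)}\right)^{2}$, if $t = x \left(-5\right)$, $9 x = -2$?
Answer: $\frac{51179716}{6561} \approx 7800.6$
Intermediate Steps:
$x = - \frac{2}{9}$ ($x = \frac{1}{9} \left(-2\right) = - \frac{2}{9} \approx -0.22222$)
$t = \frac{10}{9}$ ($t = \left(- \frac{2}{9}\right) \left(-5\right) = \frac{10}{9} \approx 1.1111$)
$n{\left(N,q \right)} = q \left(4 + q\right)$
$\left(-94 + n{\left(-1,t \right)}\right)^{2} = \left(-94 + \frac{10 \left(4 + \frac{10}{9}\right)}{9}\right)^{2} = \left(-94 + \frac{10}{9} \cdot \frac{46}{9}\right)^{2} = \left(-94 + \frac{460}{81}\right)^{2} = \left(- \frac{7154}{81}\right)^{2} = \frac{51179716}{6561}$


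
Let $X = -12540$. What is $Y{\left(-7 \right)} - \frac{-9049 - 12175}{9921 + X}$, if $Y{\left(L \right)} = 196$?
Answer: $\frac{492100}{2619} \approx 187.9$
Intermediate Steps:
$Y{\left(-7 \right)} - \frac{-9049 - 12175}{9921 + X} = 196 - \frac{-9049 - 12175}{9921 - 12540} = 196 - - \frac{21224}{-2619} = 196 - \left(-21224\right) \left(- \frac{1}{2619}\right) = 196 - \frac{21224}{2619} = \frac{492100}{2619}$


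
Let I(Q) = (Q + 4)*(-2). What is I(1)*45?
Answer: -450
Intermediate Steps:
I(Q) = -8 - 2*Q (I(Q) = (4 + Q)*(-2) = -8 - 2*Q)
I(1)*45 = (-8 - 2*1)*45 = (-8 - 2)*45 = -10*45 = -450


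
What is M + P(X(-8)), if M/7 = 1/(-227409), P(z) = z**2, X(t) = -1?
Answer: 32486/32487 ≈ 0.99997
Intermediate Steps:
M = -1/32487 (M = 7/(-227409) = 7*(-1/227409) = -1/32487 ≈ -3.0782e-5)
M + P(X(-8)) = -1/32487 + (-1)**2 = -1/32487 + 1 = 32486/32487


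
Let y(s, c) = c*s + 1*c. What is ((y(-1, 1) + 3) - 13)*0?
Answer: 0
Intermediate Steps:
y(s, c) = c + c*s (y(s, c) = c*s + c = c + c*s)
((y(-1, 1) + 3) - 13)*0 = ((1*(1 - 1) + 3) - 13)*0 = ((1*0 + 3) - 13)*0 = ((0 + 3) - 13)*0 = (3 - 13)*0 = -10*0 = 0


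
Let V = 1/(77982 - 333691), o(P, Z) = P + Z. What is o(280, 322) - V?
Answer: 153936819/255709 ≈ 602.00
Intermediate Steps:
V = -1/255709 (V = 1/(-255709) = -1/255709 ≈ -3.9107e-6)
o(280, 322) - V = (280 + 322) - 1*(-1/255709) = 602 + 1/255709 = 153936819/255709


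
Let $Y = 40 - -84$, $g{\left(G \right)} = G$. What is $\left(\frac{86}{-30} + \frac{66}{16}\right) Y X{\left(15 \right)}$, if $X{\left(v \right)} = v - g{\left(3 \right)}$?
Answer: $\frac{9362}{5} \approx 1872.4$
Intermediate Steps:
$Y = 124$ ($Y = 40 + 84 = 124$)
$X{\left(v \right)} = -3 + v$ ($X{\left(v \right)} = v - 3 = -3 + v$)
$\left(\frac{86}{-30} + \frac{66}{16}\right) Y X{\left(15 \right)} = \left(\frac{86}{-30} + \frac{66}{16}\right) 124 \left(-3 + 15\right) = \left(86 \left(- \frac{1}{30}\right) + 66 \cdot \frac{1}{16}\right) 124 \cdot 12 = \left(- \frac{43}{15} + \frac{33}{8}\right) 124 \cdot 12 = \frac{151}{120} \cdot 124 \cdot 12 = \frac{4681}{30} \cdot 12 = \frac{9362}{5}$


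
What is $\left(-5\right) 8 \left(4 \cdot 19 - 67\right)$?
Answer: $-360$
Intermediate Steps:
$\left(-5\right) 8 \left(4 \cdot 19 - 67\right) = - 40 \left(76 - 67\right) = \left(-40\right) 9 = -360$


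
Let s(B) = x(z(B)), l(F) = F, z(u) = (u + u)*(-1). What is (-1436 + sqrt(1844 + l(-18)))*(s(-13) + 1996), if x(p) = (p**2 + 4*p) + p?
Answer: -4023672 + 2802*sqrt(1826) ≈ -3.9039e+6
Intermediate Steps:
z(u) = -2*u (z(u) = (2*u)*(-1) = -2*u)
x(p) = p**2 + 5*p
s(B) = -2*B*(5 - 2*B) (s(B) = (-2*B)*(5 - 2*B) = -2*B*(5 - 2*B))
(-1436 + sqrt(1844 + l(-18)))*(s(-13) + 1996) = (-1436 + sqrt(1844 - 18))*(2*(-13)*(-5 + 2*(-13)) + 1996) = (-1436 + sqrt(1826))*(2*(-13)*(-5 - 26) + 1996) = (-1436 + sqrt(1826))*(2*(-13)*(-31) + 1996) = (-1436 + sqrt(1826))*(806 + 1996) = (-1436 + sqrt(1826))*2802 = -4023672 + 2802*sqrt(1826)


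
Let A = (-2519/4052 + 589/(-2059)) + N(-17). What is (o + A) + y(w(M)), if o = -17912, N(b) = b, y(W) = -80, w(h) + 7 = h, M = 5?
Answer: -150257884861/8343068 ≈ -18010.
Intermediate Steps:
w(h) = -7 + h
A = -149405405/8343068 (A = (-2519/4052 + 589/(-2059)) - 17 = (-2519*1/4052 + 589*(-1/2059)) - 17 = (-2519/4052 - 589/2059) - 17 = -7573249/8343068 - 17 = -149405405/8343068 ≈ -17.908)
(o + A) + y(w(M)) = (-17912 - 149405405/8343068) - 80 = -149590439421/8343068 - 80 = -150257884861/8343068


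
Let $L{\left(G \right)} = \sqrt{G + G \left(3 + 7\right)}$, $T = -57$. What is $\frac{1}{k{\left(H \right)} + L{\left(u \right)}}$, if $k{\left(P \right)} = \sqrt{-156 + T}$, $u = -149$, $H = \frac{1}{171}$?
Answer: $- \frac{i}{\sqrt{213} + \sqrt{1639}} \approx - 0.018156 i$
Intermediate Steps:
$H = \frac{1}{171} \approx 0.005848$
$k{\left(P \right)} = i \sqrt{213}$ ($k{\left(P \right)} = \sqrt{-156 - 57} = \sqrt{-213} = i \sqrt{213}$)
$L{\left(G \right)} = \sqrt{11} \sqrt{G}$ ($L{\left(G \right)} = \sqrt{G + G 10} = \sqrt{G + 10 G} = \sqrt{11 G} = \sqrt{11} \sqrt{G}$)
$\frac{1}{k{\left(H \right)} + L{\left(u \right)}} = \frac{1}{i \sqrt{213} + \sqrt{11} \sqrt{-149}} = \frac{1}{i \sqrt{213} + \sqrt{11} i \sqrt{149}} = \frac{1}{i \sqrt{213} + i \sqrt{1639}}$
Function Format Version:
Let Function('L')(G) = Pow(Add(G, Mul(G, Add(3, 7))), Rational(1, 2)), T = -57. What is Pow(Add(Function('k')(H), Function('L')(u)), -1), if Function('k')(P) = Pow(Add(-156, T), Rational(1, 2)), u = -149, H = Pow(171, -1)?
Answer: Mul(-1, I, Pow(Add(Pow(213, Rational(1, 2)), Pow(1639, Rational(1, 2))), -1)) ≈ Mul(-0.018156, I)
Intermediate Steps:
H = Rational(1, 171) ≈ 0.0058480
Function('k')(P) = Mul(I, Pow(213, Rational(1, 2))) (Function('k')(P) = Pow(Add(-156, -57), Rational(1, 2)) = Pow(-213, Rational(1, 2)) = Mul(I, Pow(213, Rational(1, 2))))
Function('L')(G) = Mul(Pow(11, Rational(1, 2)), Pow(G, Rational(1, 2))) (Function('L')(G) = Pow(Add(G, Mul(G, 10)), Rational(1, 2)) = Pow(Add(G, Mul(10, G)), Rational(1, 2)) = Pow(Mul(11, G), Rational(1, 2)) = Mul(Pow(11, Rational(1, 2)), Pow(G, Rational(1, 2))))
Pow(Add(Function('k')(H), Function('L')(u)), -1) = Pow(Add(Mul(I, Pow(213, Rational(1, 2))), Mul(Pow(11, Rational(1, 2)), Pow(-149, Rational(1, 2)))), -1) = Pow(Add(Mul(I, Pow(213, Rational(1, 2))), Mul(Pow(11, Rational(1, 2)), Mul(I, Pow(149, Rational(1, 2))))), -1) = Pow(Add(Mul(I, Pow(213, Rational(1, 2))), Mul(I, Pow(1639, Rational(1, 2)))), -1)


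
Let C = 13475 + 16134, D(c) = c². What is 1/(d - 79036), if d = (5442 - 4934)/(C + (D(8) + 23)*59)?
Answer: -17371/1372934102 ≈ -1.2652e-5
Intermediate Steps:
C = 29609
d = 254/17371 (d = (5442 - 4934)/(29609 + (8² + 23)*59) = 508/(29609 + (64 + 23)*59) = 508/(29609 + 87*59) = 508/(29609 + 5133) = 508/34742 = 508*(1/34742) = 254/17371 ≈ 0.014622)
1/(d - 79036) = 1/(254/17371 - 79036) = 1/(-1372934102/17371) = -17371/1372934102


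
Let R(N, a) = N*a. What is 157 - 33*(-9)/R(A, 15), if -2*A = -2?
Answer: 884/5 ≈ 176.80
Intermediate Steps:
A = 1 (A = -1/2*(-2) = 1)
157 - 33*(-9)/R(A, 15) = 157 - 33*(-9)/(1*15) = 157 - (-297)/15 = 157 - 1*(-99/5) = 157 + 99/5 = 884/5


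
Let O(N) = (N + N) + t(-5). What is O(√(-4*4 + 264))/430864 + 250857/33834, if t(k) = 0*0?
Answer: 83619/11278 + √62/107716 ≈ 7.4144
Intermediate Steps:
t(k) = 0
O(N) = 2*N (O(N) = (N + N) + 0 = 2*N + 0 = 2*N)
O(√(-4*4 + 264))/430864 + 250857/33834 = (2*√(-4*4 + 264))/430864 + 250857/33834 = (2*√(-16 + 264))*(1/430864) + 250857*(1/33834) = (2*√248)*(1/430864) + 83619/11278 = (2*(2*√62))*(1/430864) + 83619/11278 = (4*√62)*(1/430864) + 83619/11278 = √62/107716 + 83619/11278 = 83619/11278 + √62/107716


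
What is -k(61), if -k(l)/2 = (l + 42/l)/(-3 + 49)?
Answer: 3763/1403 ≈ 2.6821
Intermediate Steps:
k(l) = -42/(23*l) - l/23 (k(l) = -2*(l + 42/l)/(-3 + 49) = -2*(l + 42/l)/46 = -2*(l/46 + 21/(23*l)) = -42/(23*l) - l/23)
-k(61) = -(-42 - 1*61**2)/(23*61) = -(-42 - 1*3721)/(23*61) = -(-42 - 3721)/(23*61) = -(-3763)/(23*61) = -1*(-3763/1403) = 3763/1403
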